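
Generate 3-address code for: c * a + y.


Break into single-operator statements:
t1 = c * a
t2 = t1 + y


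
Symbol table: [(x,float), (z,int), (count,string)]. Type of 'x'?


Lookup 'x' → type float


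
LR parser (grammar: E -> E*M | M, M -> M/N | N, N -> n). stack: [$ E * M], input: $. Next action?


handle 'E*M' on top; lookahead ∈ FOLLOW(E) = {*, $}
Action: reduce (E -> E*M)


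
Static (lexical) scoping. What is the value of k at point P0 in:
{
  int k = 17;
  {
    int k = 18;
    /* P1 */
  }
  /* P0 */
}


k declared in the same block as P0
k = 17


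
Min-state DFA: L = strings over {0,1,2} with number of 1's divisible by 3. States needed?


Track (count of 1) mod 3: states 0..2, accept at 0
Minimal DFA: 3 states


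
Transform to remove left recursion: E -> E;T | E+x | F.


Left-recursive alternatives: E;T, E+x; non-recursive: F
Introduce E': E -> FE', E' -> ;TE' | +xE' | ε


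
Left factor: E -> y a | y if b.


Common prefix: 'y'
Factored: E -> y E', E' -> a | if b


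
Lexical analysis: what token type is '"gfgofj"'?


Pattern: double-quoted sequence
Type: STRING_LITERAL


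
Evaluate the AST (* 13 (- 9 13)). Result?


Evaluate inner: (- 9 13) = -4
Evaluate root: (* 13 -4) = -52
Result: -52


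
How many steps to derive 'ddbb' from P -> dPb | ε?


Derivation: P => dPb => ddPbb => ddbb
Steps: 3


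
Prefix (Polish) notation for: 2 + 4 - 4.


left-to-right (same/higher precedence on left): tree is (- (+ 2 4) 4)
Prefix: - + 2 4 4


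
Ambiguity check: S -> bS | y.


right-linear, alternatives start with distinct terminals 'b' vs 'y': unique leftmost derivation
Unambiguous


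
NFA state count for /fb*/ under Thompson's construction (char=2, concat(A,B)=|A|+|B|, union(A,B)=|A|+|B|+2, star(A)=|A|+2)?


Syntax tree has 2 char leaf(s), 0 union(s), 1 star(s)
chars contribute 2×2 = 4; each union adds +2; each star adds +2
Total: 4 + 0 + 2 = 6 states


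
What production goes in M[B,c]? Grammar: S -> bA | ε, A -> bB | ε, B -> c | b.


For [B, c]: 'c' ∈ FIRST(c)
Entry: B -> c


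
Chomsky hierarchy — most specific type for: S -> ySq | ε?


Single nonterminal LHS, but y^n q^n is not regular
Classification: Type 2 (Context-Free)


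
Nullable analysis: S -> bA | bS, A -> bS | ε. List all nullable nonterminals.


A nonterminal is nullable iff some alternative derives ε (directly, or every symbol in it is nullable)
Nullable: {A}


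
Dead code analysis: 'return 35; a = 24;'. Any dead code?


statement follows a return and is unreachable
Dead: 'a = 24'


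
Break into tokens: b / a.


Scan left to right, longest-match per lexeme
Tokens: ID(b), OP(/), ID(a)


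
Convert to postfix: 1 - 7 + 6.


Left to right (same or higher precedence on left)
Postfix: 1 7 - 6 +


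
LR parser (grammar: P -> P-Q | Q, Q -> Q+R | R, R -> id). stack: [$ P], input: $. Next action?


start symbol P on stack, input exhausted
Action: accept


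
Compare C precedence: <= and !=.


'<=' is relational (level 7); '!=' is equality (level 6)
Higher level binds tighter
'<=' has higher precedence than '!='


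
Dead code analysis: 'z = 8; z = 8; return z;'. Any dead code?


first assignment to z is overwritten before any read
Dead: 'z = 8'


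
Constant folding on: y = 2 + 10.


2 + 10 = 12 at compile time
Optimized: y = 12


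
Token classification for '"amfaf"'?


Pattern: double-quoted sequence
Type: STRING_LITERAL


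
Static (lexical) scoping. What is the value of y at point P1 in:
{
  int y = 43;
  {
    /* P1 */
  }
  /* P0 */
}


P1's block does not declare y; resolves to the enclosing declaration at depth 0
y = 43


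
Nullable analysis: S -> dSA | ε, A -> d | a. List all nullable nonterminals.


A nonterminal is nullable iff some alternative derives ε (directly, or every symbol in it is nullable)
Nullable: {S}


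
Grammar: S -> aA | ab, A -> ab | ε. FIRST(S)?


Per alternative of S: FIRST(aA) = {a}; FIRST(ab) = {a}
FIRST(S) = {a}


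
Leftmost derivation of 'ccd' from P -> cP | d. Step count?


Derivation: P => cP => ccP => ccd
Steps: 3


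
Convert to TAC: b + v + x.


Break into single-operator statements:
t1 = b + v
t2 = t1 + x


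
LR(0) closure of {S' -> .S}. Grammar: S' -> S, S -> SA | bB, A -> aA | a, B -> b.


Start: S' -> .S
For each item with dot before a nonterminal B, add B -> .γ for every B-production
Closure: [S' -> .S, S -> .SA, S -> .bB]


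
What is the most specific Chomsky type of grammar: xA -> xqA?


LHS has context (more than one symbol) and |LHS| ≤ |RHS|
Classification: Type 1 (Context-Sensitive)


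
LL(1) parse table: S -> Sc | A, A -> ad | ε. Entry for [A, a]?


For [A, a]: 'a' ∈ FIRST(ad)
Entry: A -> ad


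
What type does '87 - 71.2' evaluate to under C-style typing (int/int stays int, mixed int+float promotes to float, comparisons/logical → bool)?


Operand types: int - float
Rule: mixed int/float promotes to float; int/int stays int
Result type: float


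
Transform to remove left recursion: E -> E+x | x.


Left-recursive alternatives: E+x; non-recursive: x
Introduce E': E -> xE', E' -> +xE' | ε


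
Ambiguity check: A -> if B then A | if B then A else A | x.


dangling else: 'if B then if B then x else x' parses two ways
Ambiguous


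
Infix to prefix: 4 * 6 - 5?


left-to-right (same/higher precedence on left): tree is (- (* 4 6) 5)
Prefix: - * 4 6 5


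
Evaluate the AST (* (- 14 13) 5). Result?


Evaluate inner: (- 14 13) = 1
Evaluate root: (* 1 5) = 5
Result: 5


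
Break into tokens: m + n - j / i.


Scan left to right, longest-match per lexeme
Tokens: ID(m), OP(+), ID(n), OP(-), ID(j), OP(/), ID(i)


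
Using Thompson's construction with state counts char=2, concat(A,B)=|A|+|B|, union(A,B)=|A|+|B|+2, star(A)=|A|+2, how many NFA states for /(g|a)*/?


Syntax tree has 2 char leaf(s), 1 union(s), 1 star(s)
chars contribute 2×2 = 4; each union adds +2; each star adds +2
Total: 4 + 2 + 2 = 8 states


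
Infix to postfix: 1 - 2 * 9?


* has higher precedence, evaluate 2*9 first
Postfix: 1 2 9 * -


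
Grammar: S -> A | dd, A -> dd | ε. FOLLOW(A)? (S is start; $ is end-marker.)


$ ∈ FOLLOW(S). For each A -> αBβ: add FIRST(β)\{ε} to FOLLOW(B); if β nullable, add FOLLOW(A).
FOLLOW(A) = {$}


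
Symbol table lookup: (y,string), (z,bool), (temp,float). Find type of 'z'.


Lookup 'z' → type bool


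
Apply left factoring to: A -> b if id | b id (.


Common prefix: 'b'
Factored: A -> b A', A' -> if id | id (


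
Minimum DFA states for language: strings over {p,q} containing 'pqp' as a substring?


KMP-style automaton: 3 progress states + 1 absorbing accept = 4
Minimal DFA: 4 states


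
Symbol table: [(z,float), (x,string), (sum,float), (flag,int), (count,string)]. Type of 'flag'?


Lookup 'flag' → type int


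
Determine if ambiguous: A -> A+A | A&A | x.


'x+x&x' has two parse trees (no precedence encoded between + and &)
Ambiguous


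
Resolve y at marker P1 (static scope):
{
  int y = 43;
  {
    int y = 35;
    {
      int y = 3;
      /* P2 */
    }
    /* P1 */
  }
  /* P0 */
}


y declared in the same block as P1
y = 35


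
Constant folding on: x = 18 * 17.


18 * 17 = 306 at compile time
Optimized: x = 306


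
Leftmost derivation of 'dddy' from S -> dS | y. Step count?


Derivation: S => dS => ddS => dddS => dddy
Steps: 4


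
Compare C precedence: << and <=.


'<<' is shift (level 8); '<=' is relational (level 7)
Higher level binds tighter
'<<' has higher precedence than '<='


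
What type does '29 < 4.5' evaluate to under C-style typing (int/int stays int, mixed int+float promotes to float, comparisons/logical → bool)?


Operand types: int < float
Rule: comparison yields bool
Result type: bool


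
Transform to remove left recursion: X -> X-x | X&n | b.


Left-recursive alternatives: X-x, X&n; non-recursive: b
Introduce X': X -> bX', X' -> -xX' | &nX' | ε


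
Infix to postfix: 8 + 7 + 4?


Left to right (same or higher precedence on left)
Postfix: 8 7 + 4 +


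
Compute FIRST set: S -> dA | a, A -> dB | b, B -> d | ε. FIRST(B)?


Per alternative of B: FIRST(d) = {d}; FIRST(ε) = {ε}
FIRST(B) = {d, ε}


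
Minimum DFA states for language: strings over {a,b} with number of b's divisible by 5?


Track (count of b) mod 5: states 0..4, accept at 0
Minimal DFA: 5 states


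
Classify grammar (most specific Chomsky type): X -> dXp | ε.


Single nonterminal LHS, but d^n p^n is not regular
Classification: Type 2 (Context-Free)


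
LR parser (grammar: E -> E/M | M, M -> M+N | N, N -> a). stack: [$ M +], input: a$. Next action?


no handle; shift 'a'
Action: shift


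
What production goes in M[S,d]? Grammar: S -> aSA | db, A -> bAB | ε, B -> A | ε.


For [S, d]: 'd' ∈ FIRST(db)
Entry: S -> db


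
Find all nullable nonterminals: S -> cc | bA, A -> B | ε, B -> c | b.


A nonterminal is nullable iff some alternative derives ε (directly, or every symbol in it is nullable)
Nullable: {A}


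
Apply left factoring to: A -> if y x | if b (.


Common prefix: 'if'
Factored: A -> if A', A' -> y x | b (


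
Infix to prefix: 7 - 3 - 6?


left-to-right (same/higher precedence on left): tree is (- (- 7 3) 6)
Prefix: - - 7 3 6


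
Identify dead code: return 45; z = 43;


statement follows a return and is unreachable
Dead: 'z = 43'


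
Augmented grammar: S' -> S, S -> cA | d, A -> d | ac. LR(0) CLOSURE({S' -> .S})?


Start: S' -> .S
For each item with dot before a nonterminal B, add B -> .γ for every B-production
Closure: [S' -> .S, S -> .cA, S -> .d]


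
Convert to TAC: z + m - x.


Break into single-operator statements:
t1 = z + m
t2 = t1 - x


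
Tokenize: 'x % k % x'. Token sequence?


Scan left to right, longest-match per lexeme
Tokens: ID(x), OP(%), ID(k), OP(%), ID(x)


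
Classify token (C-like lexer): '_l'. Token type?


Pattern: letter/underscore followed by alphanumerics, not a keyword
Type: IDENTIFIER


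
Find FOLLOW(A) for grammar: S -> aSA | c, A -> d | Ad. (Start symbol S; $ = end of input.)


$ ∈ FOLLOW(S). For each A -> αBβ: add FIRST(β)\{ε} to FOLLOW(B); if β nullable, add FOLLOW(A).
FOLLOW(A) = {$, d}


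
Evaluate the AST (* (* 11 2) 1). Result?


Evaluate inner: (* 11 2) = 22
Evaluate root: (* 22 1) = 22
Result: 22


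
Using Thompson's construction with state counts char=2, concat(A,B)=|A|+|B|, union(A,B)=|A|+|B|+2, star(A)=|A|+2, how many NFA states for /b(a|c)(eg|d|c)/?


Syntax tree has 7 char leaf(s), 3 union(s), 0 star(s)
chars contribute 7×2 = 14; each union adds +2; each star adds +2
Total: 14 + 6 + 0 = 20 states


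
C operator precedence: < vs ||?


'<' is relational (level 7); '||' is logical OR (level 1)
Higher level binds tighter
'<' has higher precedence than '||'


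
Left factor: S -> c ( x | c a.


Common prefix: 'c'
Factored: S -> c S', S' -> ( x | a


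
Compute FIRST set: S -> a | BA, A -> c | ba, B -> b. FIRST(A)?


Per alternative of A: FIRST(c) = {c}; FIRST(ba) = {b}
FIRST(A) = {b, c}


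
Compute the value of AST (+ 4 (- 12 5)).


Evaluate inner: (- 12 5) = 7
Evaluate root: (+ 4 7) = 11
Result: 11


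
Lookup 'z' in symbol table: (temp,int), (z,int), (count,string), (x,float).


Lookup 'z' → type int


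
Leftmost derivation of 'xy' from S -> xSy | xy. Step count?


Derivation: S => xy
Steps: 1


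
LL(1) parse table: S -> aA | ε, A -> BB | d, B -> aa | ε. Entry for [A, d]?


For [A, d]: 'd' ∈ FIRST(d)
Entry: A -> d


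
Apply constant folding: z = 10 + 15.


10 + 15 = 25 at compile time
Optimized: z = 25


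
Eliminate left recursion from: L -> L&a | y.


Left-recursive alternatives: L&a; non-recursive: y
Introduce L': L -> yL', L' -> &aL' | ε


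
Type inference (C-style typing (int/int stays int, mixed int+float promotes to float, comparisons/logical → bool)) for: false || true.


Operand types: bool || bool
Rule: logical operators take bool operands and yield bool
Result type: bool


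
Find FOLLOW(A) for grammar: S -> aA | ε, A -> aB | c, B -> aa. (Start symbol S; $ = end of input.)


$ ∈ FOLLOW(S). For each A -> αBβ: add FIRST(β)\{ε} to FOLLOW(B); if β nullable, add FOLLOW(A).
FOLLOW(A) = {$}


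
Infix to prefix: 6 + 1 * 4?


'*' binds tighter: tree is (+ 6 (* 1 4))
Prefix: + 6 * 1 4


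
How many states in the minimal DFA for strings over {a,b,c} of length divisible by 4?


Track length mod 4: states 0..3, accept at 0
Minimal DFA: 4 states


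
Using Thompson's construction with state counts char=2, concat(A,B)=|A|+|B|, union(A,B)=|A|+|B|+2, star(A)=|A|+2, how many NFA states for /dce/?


Syntax tree has 3 char leaf(s), 0 union(s), 0 star(s)
chars contribute 3×2 = 6; each union adds +2; each star adds +2
Total: 6 + 0 + 0 = 6 states


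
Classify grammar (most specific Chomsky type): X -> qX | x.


Right-linear: every RHS is a terminal or a terminal followed by one nonterminal
Classification: Type 3 (Regular)


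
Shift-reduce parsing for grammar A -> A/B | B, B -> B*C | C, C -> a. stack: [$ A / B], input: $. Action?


handle 'A/B' on top; lookahead ∈ FOLLOW(A) = {/, $}
Action: reduce (A -> A/B)


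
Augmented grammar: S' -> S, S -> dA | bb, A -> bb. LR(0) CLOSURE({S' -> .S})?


Start: S' -> .S
For each item with dot before a nonterminal B, add B -> .γ for every B-production
Closure: [S' -> .S, S -> .dA, S -> .bb]


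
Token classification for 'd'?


Pattern: letter/underscore followed by alphanumerics, not a keyword
Type: IDENTIFIER


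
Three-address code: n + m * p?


Break into single-operator statements:
t1 = m * p
t2 = n + t1


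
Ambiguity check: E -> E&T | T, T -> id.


precedence layered via separate nonterminal T: deterministic
Unambiguous


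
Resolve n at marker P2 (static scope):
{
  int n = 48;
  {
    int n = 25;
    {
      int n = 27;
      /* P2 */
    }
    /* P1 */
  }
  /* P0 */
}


n declared in the same block as P2
n = 27


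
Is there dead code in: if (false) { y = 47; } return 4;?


condition is constant false, so the whole block is unreachable
Dead: 'if (false) { y = 47; }'


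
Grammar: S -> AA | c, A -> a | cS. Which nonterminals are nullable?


A nonterminal is nullable iff some alternative derives ε (directly, or every symbol in it is nullable)
Nullable: {}


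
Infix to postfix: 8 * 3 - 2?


Left to right (same or higher precedence on left)
Postfix: 8 3 * 2 -


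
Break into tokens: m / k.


Scan left to right, longest-match per lexeme
Tokens: ID(m), OP(/), ID(k)


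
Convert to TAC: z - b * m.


Break into single-operator statements:
t1 = b * m
t2 = z - t1


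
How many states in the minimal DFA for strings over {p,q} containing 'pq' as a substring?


KMP-style automaton: 2 progress states + 1 absorbing accept = 3
Minimal DFA: 3 states


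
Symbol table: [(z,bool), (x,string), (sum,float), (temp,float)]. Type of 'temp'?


Lookup 'temp' → type float


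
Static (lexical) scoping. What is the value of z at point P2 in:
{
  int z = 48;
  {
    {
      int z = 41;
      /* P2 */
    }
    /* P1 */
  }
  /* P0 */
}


z declared in the same block as P2
z = 41


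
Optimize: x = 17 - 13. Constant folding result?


17 - 13 = 4 at compile time
Optimized: x = 4


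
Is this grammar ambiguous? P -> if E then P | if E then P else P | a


dangling else: 'if E then if E then a else a' parses two ways
Ambiguous


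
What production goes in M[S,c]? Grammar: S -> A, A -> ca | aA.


For [S, c]: 'c' ∈ FIRST(A)
Entry: S -> A


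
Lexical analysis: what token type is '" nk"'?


Pattern: double-quoted sequence
Type: STRING_LITERAL


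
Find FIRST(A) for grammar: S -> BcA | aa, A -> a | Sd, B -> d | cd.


Per alternative of A: FIRST(a) = {a}; FIRST(Sd) = {a, c, d}
FIRST(A) = {a, c, d}


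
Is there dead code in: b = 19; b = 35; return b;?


first assignment to b is overwritten before any read
Dead: 'b = 19'


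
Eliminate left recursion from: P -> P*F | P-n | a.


Left-recursive alternatives: P*F, P-n; non-recursive: a
Introduce P': P -> aP', P' -> *FP' | -nP' | ε


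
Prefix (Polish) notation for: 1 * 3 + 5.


left-to-right (same/higher precedence on left): tree is (+ (* 1 3) 5)
Prefix: + * 1 3 5


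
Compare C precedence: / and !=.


'/' is multiplicative (level 10); '!=' is equality (level 6)
Higher level binds tighter
'/' has higher precedence than '!='


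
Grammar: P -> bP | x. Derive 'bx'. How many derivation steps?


Derivation: P => bP => bx
Steps: 2


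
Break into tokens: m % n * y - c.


Scan left to right, longest-match per lexeme
Tokens: ID(m), OP(%), ID(n), OP(*), ID(y), OP(-), ID(c)


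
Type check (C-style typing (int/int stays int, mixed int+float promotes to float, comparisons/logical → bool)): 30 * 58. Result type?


Operand types: int * int
Rule: mixed int/float promotes to float; int/int stays int
Result type: int


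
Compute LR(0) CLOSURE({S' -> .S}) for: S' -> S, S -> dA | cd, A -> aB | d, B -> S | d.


Start: S' -> .S
For each item with dot before a nonterminal B, add B -> .γ for every B-production
Closure: [S' -> .S, S -> .dA, S -> .cd]


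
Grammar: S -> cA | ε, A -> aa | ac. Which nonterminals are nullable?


A nonterminal is nullable iff some alternative derives ε (directly, or every symbol in it is nullable)
Nullable: {S}


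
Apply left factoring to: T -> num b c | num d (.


Common prefix: 'num'
Factored: T -> num T', T' -> b c | d (


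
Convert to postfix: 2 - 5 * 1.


* has higher precedence, evaluate 5*1 first
Postfix: 2 5 1 * -


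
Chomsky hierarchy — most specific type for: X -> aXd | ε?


Single nonterminal LHS, but a^n d^n is not regular
Classification: Type 2 (Context-Free)


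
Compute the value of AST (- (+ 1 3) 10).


Evaluate inner: (+ 1 3) = 4
Evaluate root: (- 4 10) = -6
Result: -6


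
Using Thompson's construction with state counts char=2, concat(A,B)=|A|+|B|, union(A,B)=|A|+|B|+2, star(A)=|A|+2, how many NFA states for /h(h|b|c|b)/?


Syntax tree has 5 char leaf(s), 3 union(s), 0 star(s)
chars contribute 5×2 = 10; each union adds +2; each star adds +2
Total: 10 + 6 + 0 = 16 states


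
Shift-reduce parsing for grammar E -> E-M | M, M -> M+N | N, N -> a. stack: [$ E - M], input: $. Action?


handle 'E-M' on top; lookahead ∈ FOLLOW(E) = {-, $}
Action: reduce (E -> E-M)


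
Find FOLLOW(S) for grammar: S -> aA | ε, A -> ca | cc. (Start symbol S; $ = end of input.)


$ ∈ FOLLOW(S). For each A -> αBβ: add FIRST(β)\{ε} to FOLLOW(B); if β nullable, add FOLLOW(A).
FOLLOW(S) = {$}


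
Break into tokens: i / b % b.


Scan left to right, longest-match per lexeme
Tokens: ID(i), OP(/), ID(b), OP(%), ID(b)


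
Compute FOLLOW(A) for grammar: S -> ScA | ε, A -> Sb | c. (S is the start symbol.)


$ ∈ FOLLOW(S). For each A -> αBβ: add FIRST(β)\{ε} to FOLLOW(B); if β nullable, add FOLLOW(A).
FOLLOW(A) = {$, b, c}


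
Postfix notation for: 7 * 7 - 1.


Left to right (same or higher precedence on left)
Postfix: 7 7 * 1 -


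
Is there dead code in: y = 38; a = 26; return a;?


y is assigned but never read
Dead: 'y = 38'


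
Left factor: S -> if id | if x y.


Common prefix: 'if'
Factored: S -> if S', S' -> id | x y


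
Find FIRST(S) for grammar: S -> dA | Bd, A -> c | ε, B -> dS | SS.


Per alternative of S: FIRST(dA) = {d}; FIRST(Bd) = {d}
FIRST(S) = {d}


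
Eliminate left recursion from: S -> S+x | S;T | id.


Left-recursive alternatives: S+x, S;T; non-recursive: id
Introduce S': S -> idS', S' -> +xS' | ;TS' | ε


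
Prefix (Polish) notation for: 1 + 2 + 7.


left-to-right (same/higher precedence on left): tree is (+ (+ 1 2) 7)
Prefix: + + 1 2 7


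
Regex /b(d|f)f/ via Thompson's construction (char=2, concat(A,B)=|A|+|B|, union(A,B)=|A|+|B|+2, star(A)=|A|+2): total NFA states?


Syntax tree has 4 char leaf(s), 1 union(s), 0 star(s)
chars contribute 4×2 = 8; each union adds +2; each star adds +2
Total: 8 + 2 + 0 = 10 states


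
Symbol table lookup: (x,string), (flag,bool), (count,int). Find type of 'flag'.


Lookup 'flag' → type bool


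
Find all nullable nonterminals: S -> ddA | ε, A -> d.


A nonterminal is nullable iff some alternative derives ε (directly, or every symbol in it is nullable)
Nullable: {S}


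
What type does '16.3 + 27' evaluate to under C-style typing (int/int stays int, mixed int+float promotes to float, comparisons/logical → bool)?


Operand types: float + int
Rule: mixed int/float promotes to float; int/int stays int
Result type: float


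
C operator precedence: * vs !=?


'*' is multiplicative (level 10); '!=' is equality (level 6)
Higher level binds tighter
'*' has higher precedence than '!='


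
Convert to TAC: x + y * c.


Break into single-operator statements:
t1 = y * c
t2 = x + t1


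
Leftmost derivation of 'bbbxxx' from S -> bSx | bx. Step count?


Derivation: S => bSx => bbSxx => bbbxxx
Steps: 3


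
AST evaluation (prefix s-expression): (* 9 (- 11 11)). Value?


Evaluate inner: (- 11 11) = 0
Evaluate root: (* 9 0) = 0
Result: 0


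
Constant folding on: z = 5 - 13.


5 - 13 = -8 at compile time
Optimized: z = -8


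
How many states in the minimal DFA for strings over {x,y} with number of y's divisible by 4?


Track (count of y) mod 4: states 0..3, accept at 0
Minimal DFA: 4 states


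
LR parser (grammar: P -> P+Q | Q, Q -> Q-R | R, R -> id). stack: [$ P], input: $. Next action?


start symbol P on stack, input exhausted
Action: accept


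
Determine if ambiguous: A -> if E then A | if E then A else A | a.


dangling else: 'if E then if E then a else a' parses two ways
Ambiguous


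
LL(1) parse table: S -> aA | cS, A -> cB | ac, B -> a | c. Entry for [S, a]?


For [S, a]: 'a' ∈ FIRST(aA)
Entry: S -> aA


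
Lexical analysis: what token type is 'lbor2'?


Pattern: letter/underscore followed by alphanumerics, not a keyword
Type: IDENTIFIER


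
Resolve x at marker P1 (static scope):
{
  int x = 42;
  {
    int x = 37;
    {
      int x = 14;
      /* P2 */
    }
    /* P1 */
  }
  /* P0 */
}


x declared in the same block as P1
x = 37


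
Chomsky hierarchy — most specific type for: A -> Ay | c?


Left-linear: every RHS is a terminal or one nonterminal followed by a terminal
Classification: Type 3 (Regular)


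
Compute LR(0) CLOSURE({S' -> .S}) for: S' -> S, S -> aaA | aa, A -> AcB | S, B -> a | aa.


Start: S' -> .S
For each item with dot before a nonterminal B, add B -> .γ for every B-production
Closure: [S' -> .S, S -> .aaA, S -> .aa]


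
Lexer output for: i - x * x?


Scan left to right, longest-match per lexeme
Tokens: ID(i), OP(-), ID(x), OP(*), ID(x)


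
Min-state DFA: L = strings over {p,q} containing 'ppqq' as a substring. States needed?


KMP-style automaton: 4 progress states + 1 absorbing accept = 5
Minimal DFA: 5 states


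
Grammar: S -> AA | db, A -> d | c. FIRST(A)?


Per alternative of A: FIRST(d) = {d}; FIRST(c) = {c}
FIRST(A) = {c, d}


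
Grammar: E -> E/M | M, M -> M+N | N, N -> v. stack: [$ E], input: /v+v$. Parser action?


shift '/' to continue E -> E/M
Action: shift


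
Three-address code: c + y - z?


Break into single-operator statements:
t1 = c + y
t2 = t1 - z


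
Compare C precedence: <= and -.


'-' is additive (level 9); '<=' is relational (level 7)
Higher level binds tighter
'-' has higher precedence than '<='


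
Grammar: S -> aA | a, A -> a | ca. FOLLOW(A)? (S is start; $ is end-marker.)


$ ∈ FOLLOW(S). For each A -> αBβ: add FIRST(β)\{ε} to FOLLOW(B); if β nullable, add FOLLOW(A).
FOLLOW(A) = {$}


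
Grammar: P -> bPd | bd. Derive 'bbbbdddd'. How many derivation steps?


Derivation: P => bPd => bbPdd => bbbPddd => bbbbdddd
Steps: 4


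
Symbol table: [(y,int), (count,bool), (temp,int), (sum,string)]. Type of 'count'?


Lookup 'count' → type bool


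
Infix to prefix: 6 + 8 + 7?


left-to-right (same/higher precedence on left): tree is (+ (+ 6 8) 7)
Prefix: + + 6 8 7


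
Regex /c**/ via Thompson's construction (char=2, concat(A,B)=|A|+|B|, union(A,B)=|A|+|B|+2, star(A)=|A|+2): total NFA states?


Syntax tree has 1 char leaf(s), 0 union(s), 2 star(s)
chars contribute 1×2 = 2; each union adds +2; each star adds +2
Total: 2 + 0 + 4 = 6 states


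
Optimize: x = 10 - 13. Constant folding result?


10 - 13 = -3 at compile time
Optimized: x = -3


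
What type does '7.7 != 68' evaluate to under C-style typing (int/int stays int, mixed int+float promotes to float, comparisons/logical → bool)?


Operand types: float != int
Rule: comparison yields bool
Result type: bool


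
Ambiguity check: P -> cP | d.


right-linear, alternatives start with distinct terminals 'c' vs 'd': unique leftmost derivation
Unambiguous


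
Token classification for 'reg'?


Pattern: letter/underscore followed by alphanumerics, not a keyword
Type: IDENTIFIER


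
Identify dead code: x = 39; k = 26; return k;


x is assigned but never read
Dead: 'x = 39'


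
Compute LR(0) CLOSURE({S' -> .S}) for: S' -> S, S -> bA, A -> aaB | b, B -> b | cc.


Start: S' -> .S
For each item with dot before a nonterminal B, add B -> .γ for every B-production
Closure: [S' -> .S, S -> .bA]


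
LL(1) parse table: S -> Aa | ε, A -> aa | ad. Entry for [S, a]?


For [S, a]: 'a' ∈ FIRST(Aa)
Entry: S -> Aa


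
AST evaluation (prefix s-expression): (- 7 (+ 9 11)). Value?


Evaluate inner: (+ 9 11) = 20
Evaluate root: (- 7 20) = -13
Result: -13


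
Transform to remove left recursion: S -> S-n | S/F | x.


Left-recursive alternatives: S-n, S/F; non-recursive: x
Introduce S': S -> xS', S' -> -nS' | /FS' | ε


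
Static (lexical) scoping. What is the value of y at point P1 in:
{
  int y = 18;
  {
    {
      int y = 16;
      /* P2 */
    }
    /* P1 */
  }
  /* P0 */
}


P1's block does not declare y; resolves to the enclosing declaration at depth 0
y = 18


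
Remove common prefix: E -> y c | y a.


Common prefix: 'y'
Factored: E -> y E', E' -> c | a


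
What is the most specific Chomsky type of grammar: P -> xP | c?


Right-linear: every RHS is a terminal or a terminal followed by one nonterminal
Classification: Type 3 (Regular)


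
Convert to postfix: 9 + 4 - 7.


Left to right (same or higher precedence on left)
Postfix: 9 4 + 7 -


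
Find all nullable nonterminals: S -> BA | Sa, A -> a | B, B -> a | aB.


A nonterminal is nullable iff some alternative derives ε (directly, or every symbol in it is nullable)
Nullable: {}


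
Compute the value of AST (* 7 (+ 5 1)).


Evaluate inner: (+ 5 1) = 6
Evaluate root: (* 7 6) = 42
Result: 42


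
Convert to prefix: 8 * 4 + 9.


left-to-right (same/higher precedence on left): tree is (+ (* 8 4) 9)
Prefix: + * 8 4 9


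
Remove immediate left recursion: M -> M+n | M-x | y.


Left-recursive alternatives: M+n, M-x; non-recursive: y
Introduce M': M -> yM', M' -> +nM' | -xM' | ε


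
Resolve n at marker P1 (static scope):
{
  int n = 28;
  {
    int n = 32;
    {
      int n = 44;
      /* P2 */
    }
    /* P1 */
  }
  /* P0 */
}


n declared in the same block as P1
n = 32


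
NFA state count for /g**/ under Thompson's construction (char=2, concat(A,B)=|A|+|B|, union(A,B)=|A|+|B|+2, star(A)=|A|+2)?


Syntax tree has 1 char leaf(s), 0 union(s), 2 star(s)
chars contribute 1×2 = 2; each union adds +2; each star adds +2
Total: 2 + 0 + 4 = 6 states


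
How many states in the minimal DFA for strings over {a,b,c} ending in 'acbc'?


Track the longest suffix of input matching a prefix of 'acbc': 5 classes (prefixes of length 0..4)
Minimal DFA: 5 states


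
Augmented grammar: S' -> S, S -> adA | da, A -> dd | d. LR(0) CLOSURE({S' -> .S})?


Start: S' -> .S
For each item with dot before a nonterminal B, add B -> .γ for every B-production
Closure: [S' -> .S, S -> .adA, S -> .da]


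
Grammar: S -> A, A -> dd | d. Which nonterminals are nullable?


A nonterminal is nullable iff some alternative derives ε (directly, or every symbol in it is nullable)
Nullable: {}


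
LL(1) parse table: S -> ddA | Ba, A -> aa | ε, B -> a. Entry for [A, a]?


For [A, a]: 'a' ∈ FIRST(aa)
Entry: A -> aa


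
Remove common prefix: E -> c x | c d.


Common prefix: 'c'
Factored: E -> c E', E' -> x | d


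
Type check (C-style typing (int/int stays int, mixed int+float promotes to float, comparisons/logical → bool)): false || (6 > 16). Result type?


Operand types: bool || bool
Rule: logical operators take bool operands and yield bool
Result type: bool


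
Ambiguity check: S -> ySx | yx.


balanced y^n…x^n: each string has a unique parse
Unambiguous


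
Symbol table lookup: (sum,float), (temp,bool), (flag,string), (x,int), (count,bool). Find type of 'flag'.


Lookup 'flag' → type string


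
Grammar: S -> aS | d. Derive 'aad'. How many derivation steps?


Derivation: S => aS => aaS => aad
Steps: 3


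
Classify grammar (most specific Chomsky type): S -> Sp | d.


Left-linear: every RHS is a terminal or one nonterminal followed by a terminal
Classification: Type 3 (Regular)


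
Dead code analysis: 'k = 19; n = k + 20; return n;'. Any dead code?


k is read by n's definition; n is returned
No dead code


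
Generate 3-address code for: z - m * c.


Break into single-operator statements:
t1 = m * c
t2 = z - t1


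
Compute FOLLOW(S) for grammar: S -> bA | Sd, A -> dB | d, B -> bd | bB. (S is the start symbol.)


$ ∈ FOLLOW(S). For each A -> αBβ: add FIRST(β)\{ε} to FOLLOW(B); if β nullable, add FOLLOW(A).
FOLLOW(S) = {$, d}


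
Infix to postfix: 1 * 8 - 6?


Left to right (same or higher precedence on left)
Postfix: 1 8 * 6 -


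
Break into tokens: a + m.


Scan left to right, longest-match per lexeme
Tokens: ID(a), OP(+), ID(m)


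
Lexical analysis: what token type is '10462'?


Pattern: digits only
Type: INTEGER_LITERAL


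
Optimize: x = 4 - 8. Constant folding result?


4 - 8 = -4 at compile time
Optimized: x = -4


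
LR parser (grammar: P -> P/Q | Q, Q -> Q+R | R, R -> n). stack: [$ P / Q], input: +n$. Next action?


'+' can extend Q; shift to build Q -> Q+R
Action: shift


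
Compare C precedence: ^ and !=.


'!=' is equality (level 6); '^' is bitwise XOR (level 4)
Higher level binds tighter
'!=' has higher precedence than '^'


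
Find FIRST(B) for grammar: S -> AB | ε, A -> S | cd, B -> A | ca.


Per alternative of B: FIRST(A) = {c, ε}; FIRST(ca) = {c}
FIRST(B) = {c, ε}


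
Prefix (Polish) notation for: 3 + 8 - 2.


left-to-right (same/higher precedence on left): tree is (- (+ 3 8) 2)
Prefix: - + 3 8 2


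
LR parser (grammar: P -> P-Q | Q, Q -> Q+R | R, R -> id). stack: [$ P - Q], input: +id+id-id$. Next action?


'+' can extend Q; shift to build Q -> Q+R
Action: shift


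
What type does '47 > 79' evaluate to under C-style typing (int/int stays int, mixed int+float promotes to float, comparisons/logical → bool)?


Operand types: int > int
Rule: comparison yields bool
Result type: bool


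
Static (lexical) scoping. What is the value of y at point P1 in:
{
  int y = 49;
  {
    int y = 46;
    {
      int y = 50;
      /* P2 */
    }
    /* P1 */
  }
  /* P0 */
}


y declared in the same block as P1
y = 46


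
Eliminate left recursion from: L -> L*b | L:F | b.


Left-recursive alternatives: L*b, L:F; non-recursive: b
Introduce L': L -> bL', L' -> *bL' | :FL' | ε


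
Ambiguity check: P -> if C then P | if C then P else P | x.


dangling else: 'if C then if C then x else x' parses two ways
Ambiguous


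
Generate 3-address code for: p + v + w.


Break into single-operator statements:
t1 = p + v
t2 = t1 + w


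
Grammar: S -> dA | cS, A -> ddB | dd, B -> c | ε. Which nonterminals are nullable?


A nonterminal is nullable iff some alternative derives ε (directly, or every symbol in it is nullable)
Nullable: {B}


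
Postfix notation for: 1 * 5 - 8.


Left to right (same or higher precedence on left)
Postfix: 1 5 * 8 -


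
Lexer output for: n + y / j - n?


Scan left to right, longest-match per lexeme
Tokens: ID(n), OP(+), ID(y), OP(/), ID(j), OP(-), ID(n)


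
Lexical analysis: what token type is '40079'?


Pattern: digits only
Type: INTEGER_LITERAL


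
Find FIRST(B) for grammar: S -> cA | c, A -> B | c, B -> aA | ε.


Per alternative of B: FIRST(aA) = {a}; FIRST(ε) = {ε}
FIRST(B) = {a, ε}


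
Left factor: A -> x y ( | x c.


Common prefix: 'x'
Factored: A -> x A', A' -> y ( | c


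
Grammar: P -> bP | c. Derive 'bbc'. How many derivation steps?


Derivation: P => bP => bbP => bbc
Steps: 3


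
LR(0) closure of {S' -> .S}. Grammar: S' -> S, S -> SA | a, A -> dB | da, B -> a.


Start: S' -> .S
For each item with dot before a nonterminal B, add B -> .γ for every B-production
Closure: [S' -> .S, S -> .SA, S -> .a]


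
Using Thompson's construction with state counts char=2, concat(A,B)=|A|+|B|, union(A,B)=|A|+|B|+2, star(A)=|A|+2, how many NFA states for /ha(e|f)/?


Syntax tree has 4 char leaf(s), 1 union(s), 0 star(s)
chars contribute 4×2 = 8; each union adds +2; each star adds +2
Total: 8 + 2 + 0 = 10 states


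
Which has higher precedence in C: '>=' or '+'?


'+' is additive (level 9); '>=' is relational (level 7)
Higher level binds tighter
'+' has higher precedence than '>='


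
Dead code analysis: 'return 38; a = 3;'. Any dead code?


statement follows a return and is unreachable
Dead: 'a = 3'


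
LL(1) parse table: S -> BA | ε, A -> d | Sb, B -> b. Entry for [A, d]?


For [A, d]: 'd' ∈ FIRST(d)
Entry: A -> d


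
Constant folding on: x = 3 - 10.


3 - 10 = -7 at compile time
Optimized: x = -7


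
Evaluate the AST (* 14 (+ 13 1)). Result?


Evaluate inner: (+ 13 1) = 14
Evaluate root: (* 14 14) = 196
Result: 196


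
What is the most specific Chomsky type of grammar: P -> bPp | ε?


Single nonterminal LHS, but b^n p^n is not regular
Classification: Type 2 (Context-Free)


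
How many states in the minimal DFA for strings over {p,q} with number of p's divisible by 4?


Track (count of p) mod 4: states 0..3, accept at 0
Minimal DFA: 4 states


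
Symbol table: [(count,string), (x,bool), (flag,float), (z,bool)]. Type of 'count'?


Lookup 'count' → type string


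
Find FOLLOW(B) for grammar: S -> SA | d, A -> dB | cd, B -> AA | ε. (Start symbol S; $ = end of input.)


$ ∈ FOLLOW(S). For each A -> αBβ: add FIRST(β)\{ε} to FOLLOW(B); if β nullable, add FOLLOW(A).
FOLLOW(B) = {$, c, d}


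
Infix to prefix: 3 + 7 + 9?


left-to-right (same/higher precedence on left): tree is (+ (+ 3 7) 9)
Prefix: + + 3 7 9


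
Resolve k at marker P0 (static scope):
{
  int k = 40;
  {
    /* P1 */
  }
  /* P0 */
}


k declared in the same block as P0
k = 40


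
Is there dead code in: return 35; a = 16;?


statement follows a return and is unreachable
Dead: 'a = 16'


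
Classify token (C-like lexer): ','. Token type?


Pattern: delimiter/punctuation
Type: PUNCTUATION


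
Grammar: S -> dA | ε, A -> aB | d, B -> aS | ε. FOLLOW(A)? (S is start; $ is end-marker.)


$ ∈ FOLLOW(S). For each A -> αBβ: add FIRST(β)\{ε} to FOLLOW(B); if β nullable, add FOLLOW(A).
FOLLOW(A) = {$}


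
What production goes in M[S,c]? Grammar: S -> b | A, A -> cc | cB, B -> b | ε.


For [S, c]: 'c' ∈ FIRST(A)
Entry: S -> A


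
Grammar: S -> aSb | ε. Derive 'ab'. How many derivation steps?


Derivation: S => aSb => ab
Steps: 2


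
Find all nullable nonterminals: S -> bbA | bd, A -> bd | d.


A nonterminal is nullable iff some alternative derives ε (directly, or every symbol in it is nullable)
Nullable: {}


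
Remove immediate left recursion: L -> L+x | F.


Left-recursive alternatives: L+x; non-recursive: F
Introduce L': L -> FL', L' -> +xL' | ε


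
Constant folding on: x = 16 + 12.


16 + 12 = 28 at compile time
Optimized: x = 28


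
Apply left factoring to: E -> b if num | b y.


Common prefix: 'b'
Factored: E -> b E', E' -> if num | y


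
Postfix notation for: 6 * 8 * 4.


Left to right (same or higher precedence on left)
Postfix: 6 8 * 4 *


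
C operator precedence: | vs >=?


'>=' is relational (level 7); '|' is bitwise OR (level 3)
Higher level binds tighter
'>=' has higher precedence than '|'


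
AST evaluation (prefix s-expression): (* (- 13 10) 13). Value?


Evaluate inner: (- 13 10) = 3
Evaluate root: (* 3 13) = 39
Result: 39


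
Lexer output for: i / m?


Scan left to right, longest-match per lexeme
Tokens: ID(i), OP(/), ID(m)


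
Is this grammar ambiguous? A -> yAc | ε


balanced y^n…c^n: each string has a unique parse
Unambiguous


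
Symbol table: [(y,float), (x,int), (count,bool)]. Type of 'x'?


Lookup 'x' → type int


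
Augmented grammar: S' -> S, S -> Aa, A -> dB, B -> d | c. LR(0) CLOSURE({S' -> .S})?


Start: S' -> .S
For each item with dot before a nonterminal B, add B -> .γ for every B-production
Closure: [S' -> .S, S -> .Aa, A -> .dB]


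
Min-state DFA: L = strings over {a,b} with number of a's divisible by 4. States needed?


Track (count of a) mod 4: states 0..3, accept at 0
Minimal DFA: 4 states


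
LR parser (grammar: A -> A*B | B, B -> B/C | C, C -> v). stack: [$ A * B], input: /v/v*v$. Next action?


'/' can extend B; shift to build B -> B/C
Action: shift


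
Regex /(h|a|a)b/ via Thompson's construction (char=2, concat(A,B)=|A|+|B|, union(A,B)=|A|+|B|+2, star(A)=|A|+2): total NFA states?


Syntax tree has 4 char leaf(s), 2 union(s), 0 star(s)
chars contribute 4×2 = 8; each union adds +2; each star adds +2
Total: 8 + 4 + 0 = 12 states


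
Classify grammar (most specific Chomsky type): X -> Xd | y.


Left-linear: every RHS is a terminal or one nonterminal followed by a terminal
Classification: Type 3 (Regular)


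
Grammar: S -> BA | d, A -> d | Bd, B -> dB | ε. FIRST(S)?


Per alternative of S: FIRST(BA) = {d}; FIRST(d) = {d}
FIRST(S) = {d}


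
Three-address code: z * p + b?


Break into single-operator statements:
t1 = z * p
t2 = t1 + b


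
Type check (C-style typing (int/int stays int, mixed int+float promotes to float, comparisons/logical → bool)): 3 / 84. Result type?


Operand types: int / int
Rule: mixed int/float promotes to float; int/int stays int
Result type: int


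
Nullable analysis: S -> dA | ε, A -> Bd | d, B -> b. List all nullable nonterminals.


A nonterminal is nullable iff some alternative derives ε (directly, or every symbol in it is nullable)
Nullable: {S}


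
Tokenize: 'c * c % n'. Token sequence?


Scan left to right, longest-match per lexeme
Tokens: ID(c), OP(*), ID(c), OP(%), ID(n)


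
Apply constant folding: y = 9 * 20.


9 * 20 = 180 at compile time
Optimized: y = 180
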